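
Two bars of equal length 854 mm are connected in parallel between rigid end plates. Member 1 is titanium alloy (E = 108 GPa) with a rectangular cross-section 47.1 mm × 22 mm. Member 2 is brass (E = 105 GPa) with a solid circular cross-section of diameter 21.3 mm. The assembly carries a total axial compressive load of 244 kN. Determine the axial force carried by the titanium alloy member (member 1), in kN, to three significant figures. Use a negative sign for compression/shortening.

-183 kN

A_1 = 1036 mm².
A_2 = 356.3 mm².
Equal strain + equilibrium ⇒ each member carries load in proportion to AE: A₁E₁ = 111900000 N, A₂E₂ = 37410000 N, ΣAE = 149300000 N.
F₁ = P·A₁E₁/ΣAE = -244000·111900000/149300000 = -182900 N.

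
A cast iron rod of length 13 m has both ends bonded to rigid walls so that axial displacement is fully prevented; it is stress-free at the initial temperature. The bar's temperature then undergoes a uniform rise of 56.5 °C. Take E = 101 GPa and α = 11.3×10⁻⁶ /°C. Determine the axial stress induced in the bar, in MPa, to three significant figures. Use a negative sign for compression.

Free thermal expansion αLΔT = 11.3e-6 · 13000 · 56.5 = 8.3 mm.
The walls impose strain ε = −(8.3)/13000 = -6.3845e-04; σ = Eε = 101000 · -6.3845e-04 = -64.48 MPa.

-64.5 MPa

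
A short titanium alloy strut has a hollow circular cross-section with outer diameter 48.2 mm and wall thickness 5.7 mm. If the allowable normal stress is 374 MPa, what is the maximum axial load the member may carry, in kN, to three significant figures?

A = 761.1 mm².
P_max = σ_allow · A = 374 · 761.1 = 284600 N = 284.6 kN.

285 kN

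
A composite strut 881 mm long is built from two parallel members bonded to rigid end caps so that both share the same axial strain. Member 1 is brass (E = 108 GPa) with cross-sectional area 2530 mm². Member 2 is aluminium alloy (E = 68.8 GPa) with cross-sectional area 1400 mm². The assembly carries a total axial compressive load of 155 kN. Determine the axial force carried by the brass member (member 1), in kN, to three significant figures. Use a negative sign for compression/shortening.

-115 kN

Equal strain + equilibrium ⇒ each member carries load in proportion to AE: A₁E₁ = 273200000 N, A₂E₂ = 96320000 N, ΣAE = 369600000 N.
F₁ = P·A₁E₁/ΣAE = -155000·273200000/369600000 = -114600 N.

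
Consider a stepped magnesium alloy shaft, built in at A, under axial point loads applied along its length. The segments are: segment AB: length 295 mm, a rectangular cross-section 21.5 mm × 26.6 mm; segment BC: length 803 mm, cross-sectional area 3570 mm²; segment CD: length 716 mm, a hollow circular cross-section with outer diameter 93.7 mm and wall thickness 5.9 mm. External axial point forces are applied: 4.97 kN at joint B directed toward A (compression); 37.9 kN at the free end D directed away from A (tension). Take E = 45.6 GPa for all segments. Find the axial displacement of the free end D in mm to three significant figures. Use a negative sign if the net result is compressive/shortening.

0.925 mm

Internal axial forces (sectioning from the free end, tension +): N_CD = 37.9 kN, N_BC = 37.9 kN, N_AB = 32.93 kN.
A_AB = 571.9 mm².
A_CD = 1627 mm².
δ_AB = 32930·295/(571.9·45600) = 0.3725 mm
δ_BC = 37900·803/(3570·45600) = 0.1869 mm
δ_CD = 37900·716/(1627·45600) = 0.3657 mm
δ = Σδ_i = 0.9251 mm.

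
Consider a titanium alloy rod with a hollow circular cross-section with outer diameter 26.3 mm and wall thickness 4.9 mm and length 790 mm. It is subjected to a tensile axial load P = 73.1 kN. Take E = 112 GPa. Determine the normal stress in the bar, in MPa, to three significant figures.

A = 329.4 mm².
σ = N/A = 73100/329.4 = 221.9 MPa.

222 MPa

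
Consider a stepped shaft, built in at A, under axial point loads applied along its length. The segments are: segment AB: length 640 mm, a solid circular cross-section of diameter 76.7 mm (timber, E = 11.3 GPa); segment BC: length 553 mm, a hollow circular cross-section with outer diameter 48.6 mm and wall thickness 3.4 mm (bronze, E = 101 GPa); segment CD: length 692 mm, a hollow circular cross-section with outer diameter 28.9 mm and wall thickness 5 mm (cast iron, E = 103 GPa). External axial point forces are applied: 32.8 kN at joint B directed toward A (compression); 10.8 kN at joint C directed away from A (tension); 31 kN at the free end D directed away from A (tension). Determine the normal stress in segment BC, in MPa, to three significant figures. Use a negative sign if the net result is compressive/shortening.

86.6 MPa

Internal axial forces (sectioning from the free end, tension +): N_CD = 31 kN, N_BC = 41.8 kN, N_AB = 9 kN.
A_BC = 482.8 mm².
σ_BC = N_BC/A_BC = 41800/482.8 = 86.58 MPa.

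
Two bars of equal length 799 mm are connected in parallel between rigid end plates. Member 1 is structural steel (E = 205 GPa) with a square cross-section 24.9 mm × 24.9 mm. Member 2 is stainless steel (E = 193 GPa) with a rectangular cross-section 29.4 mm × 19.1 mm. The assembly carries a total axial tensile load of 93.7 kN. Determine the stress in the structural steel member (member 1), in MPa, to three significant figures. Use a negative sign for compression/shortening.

81.6 MPa

A_1 = 620 mm².
A_2 = 561.5 mm².
Equal strain + equilibrium ⇒ each member carries load in proportion to AE: A₁E₁ = 127100000 N, A₂E₂ = 108400000 N, ΣAE = 235500000 N.
σ₁ = P·E₁/ΣAE = 93700·205000/235500000 = 81.57 MPa.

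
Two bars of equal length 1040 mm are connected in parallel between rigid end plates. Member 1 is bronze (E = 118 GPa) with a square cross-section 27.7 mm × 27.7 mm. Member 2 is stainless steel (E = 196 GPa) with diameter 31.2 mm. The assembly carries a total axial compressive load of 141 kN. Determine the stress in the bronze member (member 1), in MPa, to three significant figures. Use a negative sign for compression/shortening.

-69.2 MPa

A_1 = 767.3 mm².
A_2 = 764.5 mm².
Equal strain + equilibrium ⇒ each member carries load in proportion to AE: A₁E₁ = 90540000 N, A₂E₂ = 149800000 N, ΣAE = 240400000 N.
σ₁ = P·E₁/ΣAE = -141000·118000/240400000 = -69.21 MPa.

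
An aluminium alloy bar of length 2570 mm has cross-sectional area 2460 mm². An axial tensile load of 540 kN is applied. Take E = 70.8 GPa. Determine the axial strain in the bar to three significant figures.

σ = N/A = 219.5 MPa; ε = σ/E = 219.5/70800 = 3.100e-03.

0.00310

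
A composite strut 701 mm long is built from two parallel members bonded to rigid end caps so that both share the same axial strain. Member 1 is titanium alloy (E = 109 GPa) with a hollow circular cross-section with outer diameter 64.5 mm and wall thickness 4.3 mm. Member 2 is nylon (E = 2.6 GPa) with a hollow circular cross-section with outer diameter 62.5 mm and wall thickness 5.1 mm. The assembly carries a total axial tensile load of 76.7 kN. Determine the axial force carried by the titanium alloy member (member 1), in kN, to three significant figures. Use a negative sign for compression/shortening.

74.7 kN

A_1 = 813.2 mm².
A_2 = 919.7 mm².
Equal strain + equilibrium ⇒ each member carries load in proportion to AE: A₁E₁ = 88640000 N, A₂E₂ = 2391000 N, ΣAE = 91030000 N.
F₁ = P·A₁E₁/ΣAE = 76700·88640000/91030000 = 74690 N.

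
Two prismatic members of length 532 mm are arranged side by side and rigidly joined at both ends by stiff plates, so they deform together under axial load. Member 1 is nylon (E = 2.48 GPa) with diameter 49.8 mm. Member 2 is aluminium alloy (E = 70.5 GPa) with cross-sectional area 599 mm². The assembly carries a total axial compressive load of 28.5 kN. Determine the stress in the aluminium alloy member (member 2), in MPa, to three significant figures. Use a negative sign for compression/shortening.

A_1 = 1948 mm².
Equal strain + equilibrium ⇒ each member carries load in proportion to AE: A₁E₁ = 4831000 N, A₂E₂ = 42230000 N, ΣAE = 47060000 N.
σ₂ = P·E₂/ΣAE = -28500·70500/47060000 = -42.7 MPa.

-42.7 MPa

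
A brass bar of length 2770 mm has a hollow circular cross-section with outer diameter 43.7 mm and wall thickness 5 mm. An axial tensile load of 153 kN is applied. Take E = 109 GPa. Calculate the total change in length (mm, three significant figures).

A = 607.9 mm².
δ_mech = NL/(AE) = 153000·2770/(607.9·109000) = 6.396 mm.

6.40 mm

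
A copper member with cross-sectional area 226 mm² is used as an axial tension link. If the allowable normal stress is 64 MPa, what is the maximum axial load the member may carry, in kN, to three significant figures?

P_max = σ_allow · A = 64 · 226 = 14460 N = 14.46 kN.

14.5 kN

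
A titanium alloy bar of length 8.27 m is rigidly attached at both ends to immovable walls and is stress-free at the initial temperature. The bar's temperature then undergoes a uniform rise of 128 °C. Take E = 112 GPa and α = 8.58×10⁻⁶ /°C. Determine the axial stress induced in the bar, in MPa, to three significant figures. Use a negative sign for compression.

Free thermal expansion αLΔT = 8.58e-6 · 8270 · 128 = 9.082 mm.
The walls impose strain ε = −(9.082)/8270 = -1.0982e-03; σ = Eε = 112000 · -1.0982e-03 = -123 MPa.

-123 MPa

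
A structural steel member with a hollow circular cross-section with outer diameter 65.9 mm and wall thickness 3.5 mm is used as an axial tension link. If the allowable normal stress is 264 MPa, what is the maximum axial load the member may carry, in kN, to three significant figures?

A = 686.1 mm².
P_max = σ_allow · A = 264 · 686.1 = 181100 N = 181.1 kN.

181 kN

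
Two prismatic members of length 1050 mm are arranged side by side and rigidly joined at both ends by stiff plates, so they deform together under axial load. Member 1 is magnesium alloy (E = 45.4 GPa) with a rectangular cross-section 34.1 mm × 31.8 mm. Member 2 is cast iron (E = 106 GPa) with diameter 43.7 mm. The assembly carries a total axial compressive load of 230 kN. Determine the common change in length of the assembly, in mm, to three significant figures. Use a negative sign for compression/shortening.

A_1 = 1084 mm².
A_2 = 1500 mm².
Equal strain + equilibrium ⇒ each member carries load in proportion to AE: A₁E₁ = 49230000 N, A₂E₂ = 159000000 N, ΣAE = 208200000 N.
δ = PL/ΣAE = -230000·1050/208200000 = -1.16 mm.

-1.16 mm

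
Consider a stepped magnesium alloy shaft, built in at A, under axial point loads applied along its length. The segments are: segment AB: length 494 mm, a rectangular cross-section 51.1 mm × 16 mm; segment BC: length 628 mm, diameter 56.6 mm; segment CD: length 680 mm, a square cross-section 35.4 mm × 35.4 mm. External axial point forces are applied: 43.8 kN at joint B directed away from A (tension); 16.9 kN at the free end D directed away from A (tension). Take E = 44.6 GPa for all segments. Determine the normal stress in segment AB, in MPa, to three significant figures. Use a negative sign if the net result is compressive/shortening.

74.2 MPa

Internal axial forces (sectioning from the free end, tension +): N_CD = 16.9 kN, N_BC = 16.9 kN, N_AB = 60.7 kN.
A_AB = 817.6 mm².
σ_AB = N_AB/A_AB = 60700/817.6 = 74.24 MPa.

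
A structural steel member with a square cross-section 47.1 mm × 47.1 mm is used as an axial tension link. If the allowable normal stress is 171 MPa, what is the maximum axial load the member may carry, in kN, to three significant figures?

379 kN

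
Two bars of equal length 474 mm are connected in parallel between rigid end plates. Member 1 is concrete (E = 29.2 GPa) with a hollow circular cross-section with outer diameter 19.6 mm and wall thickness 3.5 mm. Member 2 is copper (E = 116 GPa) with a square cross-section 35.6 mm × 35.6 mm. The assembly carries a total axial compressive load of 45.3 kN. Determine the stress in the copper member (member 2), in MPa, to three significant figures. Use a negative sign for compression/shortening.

A_1 = 177 mm².
A_2 = 1267 mm².
Equal strain + equilibrium ⇒ each member carries load in proportion to AE: A₁E₁ = 5169000 N, A₂E₂ = 147000000 N, ΣAE = 152200000 N.
σ₂ = P·E₂/ΣAE = -45300·116000/152200000 = -34.53 MPa.

-34.5 MPa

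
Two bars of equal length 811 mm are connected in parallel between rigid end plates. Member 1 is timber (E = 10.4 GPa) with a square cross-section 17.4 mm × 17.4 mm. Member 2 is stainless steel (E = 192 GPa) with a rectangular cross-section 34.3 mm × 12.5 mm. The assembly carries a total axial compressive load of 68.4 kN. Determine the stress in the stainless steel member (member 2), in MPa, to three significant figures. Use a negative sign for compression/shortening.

A_1 = 302.8 mm².
A_2 = 428.7 mm².
Equal strain + equilibrium ⇒ each member carries load in proportion to AE: A₁E₁ = 3149000 N, A₂E₂ = 82320000 N, ΣAE = 85470000 N.
σ₂ = P·E₂/ΣAE = -68400·192000/85470000 = -153.7 MPa.

-154 MPa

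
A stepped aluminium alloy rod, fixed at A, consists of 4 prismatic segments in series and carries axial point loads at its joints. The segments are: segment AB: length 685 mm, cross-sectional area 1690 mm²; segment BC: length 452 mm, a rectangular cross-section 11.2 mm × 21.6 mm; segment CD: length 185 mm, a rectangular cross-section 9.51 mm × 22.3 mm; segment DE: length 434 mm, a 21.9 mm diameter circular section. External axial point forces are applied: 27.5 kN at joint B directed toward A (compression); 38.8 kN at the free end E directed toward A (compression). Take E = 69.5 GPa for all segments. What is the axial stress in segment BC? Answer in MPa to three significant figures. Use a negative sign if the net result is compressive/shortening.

Internal axial forces (sectioning from the free end, tension +): N_DE = -38.8 kN, N_CD = -38.8 kN, N_BC = -38.8 kN, N_AB = -66.3 kN.
A_BC = 241.9 mm².
σ_BC = N_BC/A_BC = -38800/241.9 = -160.4 MPa.

-160 MPa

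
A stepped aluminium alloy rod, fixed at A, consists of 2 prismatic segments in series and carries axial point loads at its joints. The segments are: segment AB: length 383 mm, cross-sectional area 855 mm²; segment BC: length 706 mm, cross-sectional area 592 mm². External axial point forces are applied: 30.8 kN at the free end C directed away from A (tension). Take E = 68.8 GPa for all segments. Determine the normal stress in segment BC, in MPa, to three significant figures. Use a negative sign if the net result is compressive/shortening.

Internal axial forces (sectioning from the free end, tension +): N_BC = 30.8 kN, N_AB = 30.8 kN.
σ_BC = N_BC/A_BC = 30800/592 = 52.03 MPa.

52.0 MPa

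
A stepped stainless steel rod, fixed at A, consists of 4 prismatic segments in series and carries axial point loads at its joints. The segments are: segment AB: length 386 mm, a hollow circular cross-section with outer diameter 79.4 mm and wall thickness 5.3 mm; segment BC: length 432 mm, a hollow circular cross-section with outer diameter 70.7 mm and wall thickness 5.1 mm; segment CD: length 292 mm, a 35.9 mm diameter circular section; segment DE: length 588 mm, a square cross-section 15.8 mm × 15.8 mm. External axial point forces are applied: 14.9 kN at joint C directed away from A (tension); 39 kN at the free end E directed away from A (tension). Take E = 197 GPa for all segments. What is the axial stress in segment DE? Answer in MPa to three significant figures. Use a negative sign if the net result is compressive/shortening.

Internal axial forces (sectioning from the free end, tension +): N_DE = 39 kN, N_CD = 39 kN, N_BC = 53.9 kN, N_AB = 53.9 kN.
A_DE = 249.6 mm².
σ_DE = N_DE/A_DE = 39000/249.6 = 156.2 MPa.

156 MPa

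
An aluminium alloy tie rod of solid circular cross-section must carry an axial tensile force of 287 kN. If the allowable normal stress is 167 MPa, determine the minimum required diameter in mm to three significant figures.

46.8 mm

Required area A ≥ P/σ_allow = 287000/167 = 1719 mm².
For a solid circular section, d ≥ √(4A/π) = 46.78 mm.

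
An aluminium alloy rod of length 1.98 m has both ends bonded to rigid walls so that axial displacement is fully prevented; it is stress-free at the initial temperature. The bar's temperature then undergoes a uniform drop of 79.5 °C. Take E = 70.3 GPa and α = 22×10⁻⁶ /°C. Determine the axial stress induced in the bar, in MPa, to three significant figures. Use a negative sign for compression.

123 MPa

Free thermal expansion αLΔT = 22e-6 · 1980 · -79.5 = -3.463 mm.
The walls impose strain ε = −(-3.463)/1980 = 1.7490e-03; σ = Eε = 70300 · 1.7490e-03 = 123 MPa.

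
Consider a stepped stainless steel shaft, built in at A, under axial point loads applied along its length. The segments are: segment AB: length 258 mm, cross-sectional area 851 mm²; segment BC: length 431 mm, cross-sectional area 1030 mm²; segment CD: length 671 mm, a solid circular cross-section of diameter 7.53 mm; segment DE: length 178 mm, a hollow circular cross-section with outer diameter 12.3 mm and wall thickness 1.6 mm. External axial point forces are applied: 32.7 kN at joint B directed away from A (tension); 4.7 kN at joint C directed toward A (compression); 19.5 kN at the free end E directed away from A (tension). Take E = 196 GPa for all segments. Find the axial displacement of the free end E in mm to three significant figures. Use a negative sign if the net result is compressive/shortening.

1.93 mm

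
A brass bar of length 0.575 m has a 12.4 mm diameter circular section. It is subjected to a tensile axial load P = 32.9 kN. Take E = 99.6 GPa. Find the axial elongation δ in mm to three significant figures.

A = 120.8 mm².
δ_mech = NL/(AE) = 32900·575/(120.8·99600) = 1.573 mm.

1.57 mm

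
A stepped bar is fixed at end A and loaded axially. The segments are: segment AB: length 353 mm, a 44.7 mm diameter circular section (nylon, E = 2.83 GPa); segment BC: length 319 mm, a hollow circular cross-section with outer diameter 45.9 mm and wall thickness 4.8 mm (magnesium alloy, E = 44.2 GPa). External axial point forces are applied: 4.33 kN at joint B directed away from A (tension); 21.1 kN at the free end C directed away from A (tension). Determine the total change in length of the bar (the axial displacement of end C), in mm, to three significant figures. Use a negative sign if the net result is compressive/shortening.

Internal axial forces (sectioning from the free end, tension +): N_BC = 21.1 kN, N_AB = 25.43 kN.
A_AB = 1569 mm².
A_BC = 619.8 mm².
δ_AB = 25430·353/(1569·2830) = 2.021 mm
δ_BC = 21100·319/(619.8·44200) = 0.2457 mm
δ = Σδ_i = 2.267 mm.

2.27 mm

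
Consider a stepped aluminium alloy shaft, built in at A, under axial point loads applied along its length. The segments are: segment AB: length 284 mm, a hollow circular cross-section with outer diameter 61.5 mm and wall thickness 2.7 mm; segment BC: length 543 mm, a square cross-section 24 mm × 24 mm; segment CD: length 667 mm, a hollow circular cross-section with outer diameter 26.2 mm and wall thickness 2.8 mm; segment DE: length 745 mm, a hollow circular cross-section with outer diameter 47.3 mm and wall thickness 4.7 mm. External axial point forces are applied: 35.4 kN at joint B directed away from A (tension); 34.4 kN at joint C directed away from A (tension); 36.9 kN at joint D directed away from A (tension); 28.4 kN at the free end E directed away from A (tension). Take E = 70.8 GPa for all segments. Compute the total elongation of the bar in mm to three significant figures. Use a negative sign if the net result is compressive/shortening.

5.88 mm

Internal axial forces (sectioning from the free end, tension +): N_DE = 28.4 kN, N_CD = 65.3 kN, N_BC = 99.7 kN, N_AB = 135.1 kN.
A_AB = 498.8 mm².
A_BC = 576 mm².
A_CD = 205.8 mm².
A_DE = 629 mm².
δ_AB = 135100·284/(498.8·70800) = 1.087 mm
δ_BC = 99700·543/(576·70800) = 1.328 mm
δ_CD = 65300·667/(205.8·70800) = 2.989 mm
δ_DE = 28400·745/(629·70800) = 0.4751 mm
δ = Σδ_i = 5.878 mm.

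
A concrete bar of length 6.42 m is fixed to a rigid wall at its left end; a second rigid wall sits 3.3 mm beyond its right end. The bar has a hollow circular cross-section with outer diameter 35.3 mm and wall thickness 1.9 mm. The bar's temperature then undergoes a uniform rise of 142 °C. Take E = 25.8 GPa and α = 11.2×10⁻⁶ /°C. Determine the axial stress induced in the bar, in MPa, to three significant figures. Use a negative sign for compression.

-27.8 MPa

Free thermal expansion αLΔT = 11.2e-6 · 6420 · 142 = 10.21 mm.
The walls engage after the gap closes; constrained expansion = 10.21 − 3.3 = 6.91 mm.
The walls impose strain ε = −(6.91)/6420 = -1.0764e-03; σ = Eε = 25800 · -1.0764e-03 = -27.77 MPa.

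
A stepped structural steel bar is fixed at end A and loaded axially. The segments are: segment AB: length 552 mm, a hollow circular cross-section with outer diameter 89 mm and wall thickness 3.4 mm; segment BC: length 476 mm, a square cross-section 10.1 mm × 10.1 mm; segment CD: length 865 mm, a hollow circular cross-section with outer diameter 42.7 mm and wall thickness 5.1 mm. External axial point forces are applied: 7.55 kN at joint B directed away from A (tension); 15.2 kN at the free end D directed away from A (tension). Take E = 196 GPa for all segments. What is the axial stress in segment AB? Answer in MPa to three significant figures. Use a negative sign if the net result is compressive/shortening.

24.9 MPa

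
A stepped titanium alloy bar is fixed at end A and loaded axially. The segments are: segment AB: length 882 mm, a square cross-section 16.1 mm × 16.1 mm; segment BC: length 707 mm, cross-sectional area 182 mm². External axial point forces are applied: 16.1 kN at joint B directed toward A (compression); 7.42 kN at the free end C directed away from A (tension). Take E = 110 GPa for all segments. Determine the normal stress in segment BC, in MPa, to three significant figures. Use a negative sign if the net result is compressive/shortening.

40.8 MPa

Internal axial forces (sectioning from the free end, tension +): N_BC = 7.42 kN, N_AB = -8.68 kN.
σ_BC = N_BC/A_BC = 7420/182 = 40.77 MPa.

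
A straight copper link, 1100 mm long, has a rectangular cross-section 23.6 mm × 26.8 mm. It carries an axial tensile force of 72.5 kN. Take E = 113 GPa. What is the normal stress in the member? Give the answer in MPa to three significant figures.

A = 632.5 mm².
σ = N/A = 72500/632.5 = 114.6 MPa.

115 MPa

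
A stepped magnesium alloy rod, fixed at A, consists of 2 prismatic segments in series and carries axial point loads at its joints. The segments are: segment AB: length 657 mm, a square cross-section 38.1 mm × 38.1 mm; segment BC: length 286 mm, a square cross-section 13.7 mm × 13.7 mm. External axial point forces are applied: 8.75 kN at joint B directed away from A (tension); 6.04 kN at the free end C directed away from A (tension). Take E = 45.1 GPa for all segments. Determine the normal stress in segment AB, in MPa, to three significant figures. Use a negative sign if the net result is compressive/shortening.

10.2 MPa

Internal axial forces (sectioning from the free end, tension +): N_BC = 6.04 kN, N_AB = 14.79 kN.
A_AB = 1452 mm².
σ_AB = N_AB/A_AB = 14790/1452 = 10.19 MPa.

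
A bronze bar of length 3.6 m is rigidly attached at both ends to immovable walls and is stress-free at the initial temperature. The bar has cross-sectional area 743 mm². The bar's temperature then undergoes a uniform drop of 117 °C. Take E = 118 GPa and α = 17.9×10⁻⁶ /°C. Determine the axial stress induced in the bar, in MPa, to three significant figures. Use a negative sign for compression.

247 MPa

Free thermal expansion αLΔT = 17.9e-6 · 3600 · -117 = -7.539 mm.
The walls impose strain ε = −(-7.539)/3600 = 2.0943e-03; σ = Eε = 118000 · 2.0943e-03 = 247.1 MPa.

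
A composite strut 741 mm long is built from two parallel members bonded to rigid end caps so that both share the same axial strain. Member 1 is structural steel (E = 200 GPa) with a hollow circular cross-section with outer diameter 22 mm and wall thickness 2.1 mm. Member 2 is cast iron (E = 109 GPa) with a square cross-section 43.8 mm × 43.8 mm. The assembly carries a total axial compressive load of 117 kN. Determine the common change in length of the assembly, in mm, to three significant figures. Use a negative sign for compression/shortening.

-0.368 mm

A_1 = 131.3 mm².
A_2 = 1918 mm².
Equal strain + equilibrium ⇒ each member carries load in proportion to AE: A₁E₁ = 26260000 N, A₂E₂ = 209100000 N, ΣAE = 235400000 N.
δ = PL/ΣAE = -117000·741/235400000 = -0.3683 mm.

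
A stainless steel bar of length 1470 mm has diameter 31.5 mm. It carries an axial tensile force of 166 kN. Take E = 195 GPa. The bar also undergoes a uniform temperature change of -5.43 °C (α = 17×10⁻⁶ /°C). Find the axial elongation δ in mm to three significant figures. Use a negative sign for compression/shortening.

1.47 mm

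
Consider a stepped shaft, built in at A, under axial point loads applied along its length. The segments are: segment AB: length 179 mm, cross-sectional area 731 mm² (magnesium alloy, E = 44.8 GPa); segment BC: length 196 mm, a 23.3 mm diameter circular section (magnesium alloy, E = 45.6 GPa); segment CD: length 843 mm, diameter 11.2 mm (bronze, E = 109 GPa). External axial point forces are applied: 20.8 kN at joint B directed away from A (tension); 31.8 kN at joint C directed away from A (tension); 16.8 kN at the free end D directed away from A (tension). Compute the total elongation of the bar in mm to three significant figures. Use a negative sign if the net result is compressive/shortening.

2.19 mm

Internal axial forces (sectioning from the free end, tension +): N_CD = 16.8 kN, N_BC = 48.6 kN, N_AB = 69.4 kN.
A_BC = 426.4 mm².
A_CD = 98.52 mm².
δ_AB = 69400·179/(731·44800) = 0.3793 mm
δ_BC = 48600·196/(426.4·45600) = 0.4899 mm
δ_CD = 16800·843/(98.52·109000) = 1.319 mm
δ = Σδ_i = 2.188 mm.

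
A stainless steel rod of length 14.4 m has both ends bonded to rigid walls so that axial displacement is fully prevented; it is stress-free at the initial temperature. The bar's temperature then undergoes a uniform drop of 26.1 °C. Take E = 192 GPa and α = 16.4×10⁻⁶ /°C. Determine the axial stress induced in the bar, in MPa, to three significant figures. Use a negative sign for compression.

Free thermal expansion αLΔT = 16.4e-6 · 14400 · -26.1 = -6.164 mm.
The walls impose strain ε = −(-6.164)/14400 = 4.2804e-04; σ = Eε = 192000 · 4.2804e-04 = 82.18 MPa.

82.2 MPa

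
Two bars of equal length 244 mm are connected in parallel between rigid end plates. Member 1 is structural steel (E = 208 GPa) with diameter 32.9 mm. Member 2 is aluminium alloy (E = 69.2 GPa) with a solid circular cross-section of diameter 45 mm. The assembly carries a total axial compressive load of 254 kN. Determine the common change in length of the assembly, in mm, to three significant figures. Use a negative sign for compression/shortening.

-0.216 mm

A_1 = 850.1 mm².
A_2 = 1590 mm².
Equal strain + equilibrium ⇒ each member carries load in proportion to AE: A₁E₁ = 176800000 N, A₂E₂ = 110100000 N, ΣAE = 286900000 N.
δ = PL/ΣAE = -254000·244/286900000 = -0.216 mm.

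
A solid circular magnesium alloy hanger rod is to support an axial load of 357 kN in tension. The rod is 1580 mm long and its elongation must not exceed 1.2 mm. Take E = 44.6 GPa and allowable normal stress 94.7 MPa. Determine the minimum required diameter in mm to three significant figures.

116 mm

Required area A ≥ P/σ_allow = 357000/94.7 = 3770 mm².
For a solid circular section, d ≥ √(4A/π) = 69.28 mm.
Elongation limit: A ≥ PL/(Eδ_allow) = 357000·1580/(44600·1.2) = 10540 mm² ⇒ d ≥ 115.8 mm.
The elongation limit governs.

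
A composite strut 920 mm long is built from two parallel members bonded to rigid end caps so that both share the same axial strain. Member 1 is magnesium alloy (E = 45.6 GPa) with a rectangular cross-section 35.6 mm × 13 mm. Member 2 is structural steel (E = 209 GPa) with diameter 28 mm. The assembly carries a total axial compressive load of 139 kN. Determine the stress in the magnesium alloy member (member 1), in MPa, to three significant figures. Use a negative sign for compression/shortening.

-42.3 MPa

A_1 = 462.8 mm².
A_2 = 615.8 mm².
Equal strain + equilibrium ⇒ each member carries load in proportion to AE: A₁E₁ = 21100000 N, A₂E₂ = 128700000 N, ΣAE = 149800000 N.
σ₁ = P·E₁/ΣAE = -139000·45600/149800000 = -42.31 MPa.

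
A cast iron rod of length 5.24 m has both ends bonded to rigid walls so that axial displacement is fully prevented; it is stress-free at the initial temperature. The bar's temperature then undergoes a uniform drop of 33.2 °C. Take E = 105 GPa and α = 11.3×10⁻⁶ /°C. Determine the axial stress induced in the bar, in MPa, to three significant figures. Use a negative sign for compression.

39.4 MPa

Free thermal expansion αLΔT = 11.3e-6 · 5240 · -33.2 = -1.966 mm.
The walls impose strain ε = −(-1.966)/5240 = 3.7516e-04; σ = Eε = 105000 · 3.7516e-04 = 39.39 MPa.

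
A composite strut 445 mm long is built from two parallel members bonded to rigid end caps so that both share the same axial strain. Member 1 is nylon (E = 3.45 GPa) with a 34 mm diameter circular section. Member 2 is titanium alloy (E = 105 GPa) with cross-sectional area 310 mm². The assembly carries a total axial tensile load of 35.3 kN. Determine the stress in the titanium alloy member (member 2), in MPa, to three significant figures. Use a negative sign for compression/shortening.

A_1 = 907.9 mm².
Equal strain + equilibrium ⇒ each member carries load in proportion to AE: A₁E₁ = 3132000 N, A₂E₂ = 32550000 N, ΣAE = 35680000 N.
σ₂ = P·E₂/ΣAE = 35300·105000/35680000 = 103.9 MPa.

104 MPa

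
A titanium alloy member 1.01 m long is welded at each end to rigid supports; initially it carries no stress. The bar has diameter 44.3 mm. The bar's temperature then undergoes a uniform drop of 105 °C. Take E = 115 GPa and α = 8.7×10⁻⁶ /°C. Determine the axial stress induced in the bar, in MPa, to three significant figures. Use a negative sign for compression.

Free thermal expansion αLΔT = 8.7e-6 · 1010 · -105 = -0.9226 mm.
The walls impose strain ε = −(-0.9226)/1010 = 9.1350e-04; σ = Eε = 115000 · 9.1350e-04 = 105.1 MPa.

105 MPa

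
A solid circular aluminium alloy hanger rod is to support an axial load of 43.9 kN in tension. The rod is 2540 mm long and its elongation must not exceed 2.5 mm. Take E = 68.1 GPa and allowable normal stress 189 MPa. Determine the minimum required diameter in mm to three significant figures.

Required area A ≥ P/σ_allow = 43900/189 = 232.3 mm².
For a solid circular section, d ≥ √(4A/π) = 17.2 mm.
Elongation limit: A ≥ PL/(Eδ_allow) = 43900·2540/(68100·2.5) = 655 mm² ⇒ d ≥ 28.88 mm.
The elongation limit governs.

28.9 mm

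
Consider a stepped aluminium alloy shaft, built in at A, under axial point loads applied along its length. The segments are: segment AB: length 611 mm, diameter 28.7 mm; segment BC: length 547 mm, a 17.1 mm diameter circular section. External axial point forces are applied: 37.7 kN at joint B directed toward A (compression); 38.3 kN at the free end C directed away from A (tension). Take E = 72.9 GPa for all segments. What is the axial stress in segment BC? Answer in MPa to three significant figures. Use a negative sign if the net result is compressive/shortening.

167 MPa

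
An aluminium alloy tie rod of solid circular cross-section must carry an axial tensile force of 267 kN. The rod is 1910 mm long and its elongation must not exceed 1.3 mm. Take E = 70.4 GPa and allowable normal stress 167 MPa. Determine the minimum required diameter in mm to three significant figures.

Required area A ≥ P/σ_allow = 267000/167 = 1599 mm².
For a solid circular section, d ≥ √(4A/π) = 45.12 mm.
Elongation limit: A ≥ PL/(Eδ_allow) = 267000·1910/(70400·1.3) = 5572 mm² ⇒ d ≥ 84.23 mm.
The elongation limit governs.

84.2 mm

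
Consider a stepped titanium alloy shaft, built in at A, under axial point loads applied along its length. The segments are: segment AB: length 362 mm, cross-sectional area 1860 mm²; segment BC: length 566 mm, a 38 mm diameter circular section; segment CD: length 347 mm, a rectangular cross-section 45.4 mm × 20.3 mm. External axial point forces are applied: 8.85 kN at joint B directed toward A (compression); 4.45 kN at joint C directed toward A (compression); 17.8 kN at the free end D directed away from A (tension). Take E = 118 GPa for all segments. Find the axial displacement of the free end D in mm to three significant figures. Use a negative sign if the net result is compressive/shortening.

0.121 mm

Internal axial forces (sectioning from the free end, tension +): N_CD = 17.8 kN, N_BC = 13.35 kN, N_AB = 4.5 kN.
A_BC = 1134 mm².
A_CD = 921.6 mm².
δ_AB = 4500·362/(1860·118000) = 0.007422 mm
δ_BC = 13350·566/(1134·118000) = 0.05646 mm
δ_CD = 17800·347/(921.6·118000) = 0.0568 mm
δ = Σδ_i = 0.1207 mm.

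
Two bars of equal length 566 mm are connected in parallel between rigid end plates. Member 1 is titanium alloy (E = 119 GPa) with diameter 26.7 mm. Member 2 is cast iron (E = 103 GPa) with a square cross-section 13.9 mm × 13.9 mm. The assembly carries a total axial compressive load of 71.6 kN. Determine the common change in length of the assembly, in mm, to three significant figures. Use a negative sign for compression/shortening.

A_1 = 559.9 mm².
A_2 = 193.2 mm².
Equal strain + equilibrium ⇒ each member carries load in proportion to AE: A₁E₁ = 66630000 N, A₂E₂ = 19900000 N, ΣAE = 86530000 N.
δ = PL/ΣAE = -71600·566/86530000 = -0.4683 mm.

-0.468 mm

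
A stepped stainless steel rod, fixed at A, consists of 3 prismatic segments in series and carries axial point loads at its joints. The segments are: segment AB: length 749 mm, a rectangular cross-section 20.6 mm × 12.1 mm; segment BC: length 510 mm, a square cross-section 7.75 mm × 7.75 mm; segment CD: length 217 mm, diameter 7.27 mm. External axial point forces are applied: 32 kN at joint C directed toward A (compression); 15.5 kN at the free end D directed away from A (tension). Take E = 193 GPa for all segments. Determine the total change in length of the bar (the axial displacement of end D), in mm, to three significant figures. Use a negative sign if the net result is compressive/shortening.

-0.563 mm

Internal axial forces (sectioning from the free end, tension +): N_CD = 15.5 kN, N_BC = -16.5 kN, N_AB = -16.5 kN.
A_AB = 249.3 mm².
A_BC = 60.06 mm².
A_CD = 41.51 mm².
δ_AB = -16500·749/(249.3·193000) = -0.2569 mm
δ_BC = -16500·510/(60.06·193000) = -0.7259 mm
δ_CD = 15500·217/(41.51·193000) = 0.4198 mm
δ = Σδ_i = -0.563 mm.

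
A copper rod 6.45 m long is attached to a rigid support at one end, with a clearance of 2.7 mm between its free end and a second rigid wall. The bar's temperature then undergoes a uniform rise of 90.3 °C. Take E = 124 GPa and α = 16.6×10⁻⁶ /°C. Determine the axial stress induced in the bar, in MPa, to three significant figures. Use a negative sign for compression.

-134 MPa

Free thermal expansion αLΔT = 16.6e-6 · 6450 · 90.3 = 9.668 mm.
The walls engage after the gap closes; constrained expansion = 9.668 − 2.7 = 6.968 mm.
The walls impose strain ε = −(6.968)/6450 = -1.0804e-03; σ = Eε = 124000 · -1.0804e-03 = -134 MPa.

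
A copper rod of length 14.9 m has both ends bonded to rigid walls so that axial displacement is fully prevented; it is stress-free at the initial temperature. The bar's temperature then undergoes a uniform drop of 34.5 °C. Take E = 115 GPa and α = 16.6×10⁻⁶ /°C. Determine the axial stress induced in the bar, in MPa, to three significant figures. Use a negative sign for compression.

Free thermal expansion αLΔT = 16.6e-6 · 14900 · -34.5 = -8.533 mm.
The walls impose strain ε = −(-8.533)/14900 = 5.7270e-04; σ = Eε = 115000 · 5.7270e-04 = 65.86 MPa.

65.9 MPa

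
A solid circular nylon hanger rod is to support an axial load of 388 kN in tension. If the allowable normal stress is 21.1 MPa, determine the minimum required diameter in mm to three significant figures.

Required area A ≥ P/σ_allow = 388000/21.1 = 18390 mm².
For a solid circular section, d ≥ √(4A/π) = 153 mm.

153 mm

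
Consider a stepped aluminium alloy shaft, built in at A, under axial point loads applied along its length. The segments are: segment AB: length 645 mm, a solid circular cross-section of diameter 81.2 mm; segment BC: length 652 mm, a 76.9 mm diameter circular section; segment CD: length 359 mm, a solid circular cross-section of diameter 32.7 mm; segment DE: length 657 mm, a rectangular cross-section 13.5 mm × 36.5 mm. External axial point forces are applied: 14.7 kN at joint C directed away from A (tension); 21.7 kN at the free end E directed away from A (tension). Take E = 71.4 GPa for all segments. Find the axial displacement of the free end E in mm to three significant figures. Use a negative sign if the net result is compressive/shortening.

0.670 mm

Internal axial forces (sectioning from the free end, tension +): N_DE = 21.7 kN, N_CD = 21.7 kN, N_BC = 36.4 kN, N_AB = 36.4 kN.
A_AB = 5178 mm².
A_BC = 4645 mm².
A_CD = 839.8 mm².
A_DE = 492.8 mm².
δ_AB = 36400·645/(5178·71400) = 0.0635 mm
δ_BC = 36400·652/(4645·71400) = 0.07157 mm
δ_CD = 21700·359/(839.8·71400) = 0.1299 mm
δ_DE = 21700·657/(492.8·71400) = 0.4052 mm
δ = Σδ_i = 0.6702 mm.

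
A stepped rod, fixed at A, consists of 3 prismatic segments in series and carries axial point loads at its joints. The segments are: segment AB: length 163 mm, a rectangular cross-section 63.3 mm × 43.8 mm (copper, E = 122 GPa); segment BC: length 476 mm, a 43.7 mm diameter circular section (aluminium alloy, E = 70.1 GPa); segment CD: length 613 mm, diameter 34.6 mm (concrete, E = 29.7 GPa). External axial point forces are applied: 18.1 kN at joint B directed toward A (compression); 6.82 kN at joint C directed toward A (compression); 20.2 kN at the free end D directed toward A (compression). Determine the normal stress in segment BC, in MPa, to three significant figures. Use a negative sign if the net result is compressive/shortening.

-18.0 MPa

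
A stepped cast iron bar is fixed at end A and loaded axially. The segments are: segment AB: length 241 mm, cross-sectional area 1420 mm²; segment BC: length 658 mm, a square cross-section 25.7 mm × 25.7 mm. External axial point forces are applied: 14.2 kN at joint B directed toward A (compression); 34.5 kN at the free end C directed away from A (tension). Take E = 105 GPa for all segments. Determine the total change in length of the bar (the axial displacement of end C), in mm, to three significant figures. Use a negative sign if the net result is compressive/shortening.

Internal axial forces (sectioning from the free end, tension +): N_BC = 34.5 kN, N_AB = 20.3 kN.
A_BC = 660.5 mm².
δ_AB = 20300·241/(1420·105000) = 0.03281 mm
δ_BC = 34500·658/(660.5·105000) = 0.3273 mm
δ = Σδ_i = 0.3601 mm.

0.360 mm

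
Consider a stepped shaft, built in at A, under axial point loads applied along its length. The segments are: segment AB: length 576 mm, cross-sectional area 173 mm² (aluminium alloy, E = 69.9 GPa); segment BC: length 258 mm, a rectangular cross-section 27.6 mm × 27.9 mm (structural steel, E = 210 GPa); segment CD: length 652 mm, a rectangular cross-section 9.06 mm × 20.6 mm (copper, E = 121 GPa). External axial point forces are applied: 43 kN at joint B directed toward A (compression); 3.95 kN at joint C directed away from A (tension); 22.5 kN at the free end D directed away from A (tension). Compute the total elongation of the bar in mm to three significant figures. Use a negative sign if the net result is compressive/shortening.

Internal axial forces (sectioning from the free end, tension +): N_CD = 22.5 kN, N_BC = 26.45 kN, N_AB = -16.55 kN.
A_BC = 770 mm².
A_CD = 186.6 mm².
δ_AB = -16550·576/(173·69900) = -0.7883 mm
δ_BC = 26450·258/(770·210000) = 0.0422 mm
δ_CD = 22500·652/(186.6·121000) = 0.6496 mm
δ = Σδ_i = -0.09651 mm.

-0.0965 mm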